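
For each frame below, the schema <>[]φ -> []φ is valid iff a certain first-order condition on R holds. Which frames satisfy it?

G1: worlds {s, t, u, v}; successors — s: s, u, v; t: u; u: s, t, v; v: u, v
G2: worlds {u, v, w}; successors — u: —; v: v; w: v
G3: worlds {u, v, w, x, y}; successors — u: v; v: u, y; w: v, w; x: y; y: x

This is the axiom for the Euclidean property; its first-order frame correspondent is forall x forall y forall z (Rxy & Rxz -> Ryz).
G1: fails — Rsv and Rss but not Rvs.
G2: condition met.
G3: fails — Ruv and Ruv but not Rvv.

G2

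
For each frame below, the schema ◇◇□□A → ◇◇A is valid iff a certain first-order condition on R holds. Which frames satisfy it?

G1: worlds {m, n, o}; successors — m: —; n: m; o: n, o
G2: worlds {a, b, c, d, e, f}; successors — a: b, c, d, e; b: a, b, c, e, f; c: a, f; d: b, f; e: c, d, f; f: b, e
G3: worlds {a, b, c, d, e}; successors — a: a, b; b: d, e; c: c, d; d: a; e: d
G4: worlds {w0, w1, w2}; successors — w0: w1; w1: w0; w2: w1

G2, G3, G4

This is the axiom for a generalized confluence (Geach) condition; its first-order frame correspondent is ∀x ∀y (xR²y → ∃w (yR²w ∧ xR²w)).
G1: fails — oR²m but no w with mR²w and oR²w.
G2: condition met.
G3: condition met.
G4: condition met.
Valid on: G2, G3, G4.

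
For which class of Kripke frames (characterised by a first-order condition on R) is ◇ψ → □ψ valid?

Suppose ◇ψ→□ψ is valid. Take Rxy, Rxz and set V(ψ)={y}. Then ◇ψ at x, so □ψ at x, so ψ at z, i.e. z=y.

partial functionality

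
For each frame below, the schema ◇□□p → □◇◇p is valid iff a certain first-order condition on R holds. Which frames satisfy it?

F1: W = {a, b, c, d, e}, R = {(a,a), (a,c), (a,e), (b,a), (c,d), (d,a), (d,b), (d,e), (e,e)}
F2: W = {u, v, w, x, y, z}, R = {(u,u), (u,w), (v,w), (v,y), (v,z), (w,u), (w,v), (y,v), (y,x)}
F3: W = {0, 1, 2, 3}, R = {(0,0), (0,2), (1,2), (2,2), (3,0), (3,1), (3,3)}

F1, F3

The schema corresponds to a generalized confluence (Geach) condition: ∀x ∀y ∀z ((xRy ∧ xRz) → ∃w (yR²w ∧ zR²w)).
F1: holds.
F2: fails — vRw, vRz but no t with wR²t and zR²t.
F3: holds.
Valid on: F1, F3.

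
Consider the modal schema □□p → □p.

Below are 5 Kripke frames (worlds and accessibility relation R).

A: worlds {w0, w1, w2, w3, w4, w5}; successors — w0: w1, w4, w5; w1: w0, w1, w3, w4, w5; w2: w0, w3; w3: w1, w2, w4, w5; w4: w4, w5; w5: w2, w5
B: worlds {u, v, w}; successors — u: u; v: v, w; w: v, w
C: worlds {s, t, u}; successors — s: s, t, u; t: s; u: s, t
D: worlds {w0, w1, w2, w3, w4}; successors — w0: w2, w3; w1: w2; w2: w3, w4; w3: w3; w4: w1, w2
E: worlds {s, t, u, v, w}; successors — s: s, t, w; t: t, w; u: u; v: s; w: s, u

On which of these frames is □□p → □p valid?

B, C, E

The schema corresponds to density: ∀x ∀y (Rxy → ∃z (Rxz ∧ Rzy)).
A: fails — Rw2w0 but no z with Rw2z and Rzw0.
B: condition met.
C: condition met.
D: fails — Rw1w2 but no z with Rw1z and Rzw2.
E: condition met.
Valid on: B, C, E.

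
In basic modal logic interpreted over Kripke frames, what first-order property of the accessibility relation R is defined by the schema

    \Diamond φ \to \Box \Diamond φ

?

Suppose ◇φ→□◇φ is valid. Take Rxy, Rxz and set V(φ)={y}. Then ◇φ at x, so □◇φ at x, so ◇φ at z, so some w with Rzw has φ; w=y, i.e. Rzy. By symmetry of the argument, Ryz.
Conversely, on a frame with the Euclidean property the schema holds at every world under every valuation.
So the correspondent is the Euclidean property.

The Euclidean property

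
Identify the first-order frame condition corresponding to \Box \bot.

□⊥ is valid iff no world has any successor (otherwise □⊥ fails at any world with one).

emptiness of R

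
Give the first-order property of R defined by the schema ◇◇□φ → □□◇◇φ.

This is a Sahlqvist (Geach-type) schema ◇^2□^1φ → □^2◇^2φ.
First-order correspondent: ∀x ∀y ∀z ((xR²y ∧ xR²z) → ∃w (yRw ∧ zR²w)).

∀x ∀y ∀z ((xR²y ∧ xR²z) → ∃w (yRw ∧ zR²w))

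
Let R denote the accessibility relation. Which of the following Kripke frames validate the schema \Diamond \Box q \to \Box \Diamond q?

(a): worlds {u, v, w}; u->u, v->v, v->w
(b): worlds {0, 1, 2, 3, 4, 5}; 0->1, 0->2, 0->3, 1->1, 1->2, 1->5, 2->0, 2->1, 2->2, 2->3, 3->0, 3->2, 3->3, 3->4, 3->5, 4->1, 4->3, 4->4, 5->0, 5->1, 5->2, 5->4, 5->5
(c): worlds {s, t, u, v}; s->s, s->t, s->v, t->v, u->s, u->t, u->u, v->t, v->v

The schema corresponds to convergence: \forall x \forall y \forall z (Rxy \wedge Rxz \to \exists w (Ryw \wedge Rzw)).
(a): fails — Rvw and Rvw but w and w have no common successor.
(b): holds.
(c): fails — Rut and Ruu but t and u have no common successor.

(b)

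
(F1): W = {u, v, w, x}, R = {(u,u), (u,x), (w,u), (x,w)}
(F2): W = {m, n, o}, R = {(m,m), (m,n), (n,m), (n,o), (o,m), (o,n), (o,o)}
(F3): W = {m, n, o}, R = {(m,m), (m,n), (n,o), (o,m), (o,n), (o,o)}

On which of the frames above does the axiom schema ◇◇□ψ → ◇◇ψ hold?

(F2), (F3)

Frame correspondent (Sahlqvist): ∀x ∀y (xR²y → ∃w (yRw ∧ xR²w)) — i.e. a generalized confluence (Geach) condition.
(F1): fails — wR²x but no t with xRt and wR²t.
(F2): holds.
(F3): holds.
Valid on: (F2), (F3).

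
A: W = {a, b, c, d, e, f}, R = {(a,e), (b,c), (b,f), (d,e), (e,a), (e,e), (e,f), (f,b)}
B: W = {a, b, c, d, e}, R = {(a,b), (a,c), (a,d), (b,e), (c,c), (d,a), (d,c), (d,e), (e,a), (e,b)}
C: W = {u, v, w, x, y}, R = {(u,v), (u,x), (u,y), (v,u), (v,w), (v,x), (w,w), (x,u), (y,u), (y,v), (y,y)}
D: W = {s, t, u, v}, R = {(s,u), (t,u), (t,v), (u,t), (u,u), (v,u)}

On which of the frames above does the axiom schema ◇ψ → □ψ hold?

Frame correspondent (Sahlqvist): ∀x ∀y ∀z (Rxy ∧ Rxz → y = z) — i.e. partial functionality.
A: fails — b sees both c and f.
B: fails — a sees both b and c.
C: fails — u sees both v and x.
D: fails — t sees both u and v.

none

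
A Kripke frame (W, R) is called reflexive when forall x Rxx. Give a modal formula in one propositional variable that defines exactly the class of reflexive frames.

A defining formula is □ψ → ψ (the T axiom).
Suppose □ψ→ψ is valid. At any x set V(ψ)={w : Rxw}. Then □ψ holds at x, so ψ holds at x, i.e. Rxx.

□ψ → ψ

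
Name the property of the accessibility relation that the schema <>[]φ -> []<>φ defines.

Suppose ◇□φ→□◇φ is valid. Take Rxy, Rxz and set V(φ)={w : Ryw}. Then □φ at y so ◇□φ at x, so □◇φ at x, so ◇φ at z, giving w with Rzw and Ryw.

convergence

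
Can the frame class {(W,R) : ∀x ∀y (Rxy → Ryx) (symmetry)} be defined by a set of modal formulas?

Definable; q → □◇q defines it

This is a Sahlqvist condition; the B axiom q → □◇q defines it.
Suppose q→□◇q is valid. Take Rxy and set V(q)={x}. Then q at x, so □◇q at x, so ◇q at y, so some z with Ryz has q; z=x, i.e. Ryx.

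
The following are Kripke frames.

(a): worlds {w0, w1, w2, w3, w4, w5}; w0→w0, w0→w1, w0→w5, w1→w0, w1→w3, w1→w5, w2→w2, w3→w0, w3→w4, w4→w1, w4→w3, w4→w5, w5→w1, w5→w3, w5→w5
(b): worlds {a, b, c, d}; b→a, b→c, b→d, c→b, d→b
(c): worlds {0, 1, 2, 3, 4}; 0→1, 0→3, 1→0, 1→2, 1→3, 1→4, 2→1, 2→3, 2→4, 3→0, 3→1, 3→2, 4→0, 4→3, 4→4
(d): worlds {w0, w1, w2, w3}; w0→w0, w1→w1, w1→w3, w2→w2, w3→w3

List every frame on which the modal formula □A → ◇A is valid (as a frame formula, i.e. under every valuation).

The schema corresponds to seriality: ∀x ∃y Rxy.
(a): satisfies the condition.
(b): fails — world a has no successor.
(c): satisfies the condition.
(d): satisfies the condition.
Valid on: (a), (c), (d).

(a), (c), (d)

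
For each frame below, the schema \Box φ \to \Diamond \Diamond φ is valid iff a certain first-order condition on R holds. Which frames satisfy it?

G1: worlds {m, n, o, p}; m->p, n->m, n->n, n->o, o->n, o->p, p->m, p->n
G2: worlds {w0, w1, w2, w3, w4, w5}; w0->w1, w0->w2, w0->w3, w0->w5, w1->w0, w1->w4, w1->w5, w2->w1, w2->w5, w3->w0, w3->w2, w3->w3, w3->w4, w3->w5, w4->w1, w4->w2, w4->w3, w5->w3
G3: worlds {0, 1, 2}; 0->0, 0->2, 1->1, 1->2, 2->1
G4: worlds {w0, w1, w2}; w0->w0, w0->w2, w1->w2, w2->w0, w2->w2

This is the axiom for a generalized confluence (Geach) condition; its first-order frame correspondent is \forall x \exists w (xRw \wedge x R^2 w).
G1: fails — at m but no w with mRw and mR²w.
G2: condition met.
G3: condition met.
G4: condition met.
Valid on: G2, G3, G4.

G2, G3, G4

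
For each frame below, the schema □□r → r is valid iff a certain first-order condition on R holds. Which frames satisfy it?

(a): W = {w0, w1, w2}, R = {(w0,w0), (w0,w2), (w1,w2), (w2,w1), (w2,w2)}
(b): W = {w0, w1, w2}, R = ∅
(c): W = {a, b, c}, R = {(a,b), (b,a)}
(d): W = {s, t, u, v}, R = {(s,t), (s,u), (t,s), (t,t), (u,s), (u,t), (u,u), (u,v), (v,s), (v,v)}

This is the axiom for a generalized confluence (Geach) condition; its first-order frame correspondent is ∀x ∃w (xR²w ∧ x = w).
(a): satisfies the condition.
(b): fails — at w0 but no w with w0R²w and w0=w.
(c): fails — at c but no w with cR²w and c=w.
(d): satisfies the condition.
Valid on: (a), (d).

(a), (d)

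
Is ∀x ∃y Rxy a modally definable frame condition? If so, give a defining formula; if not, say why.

The condition is seriality. A defining modal formula is □q → ◇q.
Suppose □q→◇q is valid. At any x set V(q)=W. Then □q at x, so ◇q at x, so x has a successor.

Yes — defined by □q → ◇q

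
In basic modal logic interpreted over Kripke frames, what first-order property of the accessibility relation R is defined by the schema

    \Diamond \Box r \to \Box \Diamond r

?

convergence

Suppose ◇□r→□◇r is valid. Take Rxy, Rxz and set V(r)={w : Ryw}. Then □r at y so ◇□r at x, so □◇r at x, so ◇r at z, giving w with Rzw and Ryw.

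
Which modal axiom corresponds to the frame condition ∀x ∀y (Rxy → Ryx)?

This is symmetry; the standard corresponding axiom is B: r → □◇r.
Suppose r→□◇r is valid. Take Rxy and set V(r)={x}. Then r at x, so □◇r at x, so ◇r at y, so some z with Ryz has r; z=x, i.e. Ryx.

r → □◇r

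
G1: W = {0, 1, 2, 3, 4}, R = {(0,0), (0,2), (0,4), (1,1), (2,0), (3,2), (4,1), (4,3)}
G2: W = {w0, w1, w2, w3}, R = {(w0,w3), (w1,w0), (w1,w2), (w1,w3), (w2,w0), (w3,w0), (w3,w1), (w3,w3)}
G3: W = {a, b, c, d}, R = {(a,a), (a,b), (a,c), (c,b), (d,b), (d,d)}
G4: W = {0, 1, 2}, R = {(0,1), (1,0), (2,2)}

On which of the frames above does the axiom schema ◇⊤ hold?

G1, G2, G4

Frame correspondent (Sahlqvist): ∀x ∃y Rxy — i.e. seriality.
G1: holds.
G2: holds.
G3: fails — world b has no successor.
G4: holds.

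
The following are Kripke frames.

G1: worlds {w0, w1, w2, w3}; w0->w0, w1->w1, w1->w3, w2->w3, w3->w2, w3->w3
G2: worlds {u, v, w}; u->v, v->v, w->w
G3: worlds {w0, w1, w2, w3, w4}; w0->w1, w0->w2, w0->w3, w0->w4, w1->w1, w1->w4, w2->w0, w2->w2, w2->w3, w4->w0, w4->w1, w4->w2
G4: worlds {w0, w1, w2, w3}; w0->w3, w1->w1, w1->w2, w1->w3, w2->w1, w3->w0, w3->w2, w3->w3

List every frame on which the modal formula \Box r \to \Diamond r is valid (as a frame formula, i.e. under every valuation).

G1, G2, G4

Frame correspondent (Sahlqvist): \forall x \exists y Rxy — i.e. seriality.
G1: holds.
G2: holds.
G3: fails — world w3 has no successor.
G4: holds.
Valid on: G1, G2, G4.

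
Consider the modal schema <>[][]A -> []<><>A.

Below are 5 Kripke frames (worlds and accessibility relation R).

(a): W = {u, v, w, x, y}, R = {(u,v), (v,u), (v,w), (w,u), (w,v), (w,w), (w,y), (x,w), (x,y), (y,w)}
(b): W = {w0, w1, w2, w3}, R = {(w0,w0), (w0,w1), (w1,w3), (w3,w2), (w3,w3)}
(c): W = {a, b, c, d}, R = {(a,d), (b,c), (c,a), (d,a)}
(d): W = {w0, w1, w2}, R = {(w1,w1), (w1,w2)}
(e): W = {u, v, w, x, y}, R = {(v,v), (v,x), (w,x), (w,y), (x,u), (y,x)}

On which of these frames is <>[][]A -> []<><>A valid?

Frame correspondent (Sahlqvist): forall x forall y forall z ((xRy & xRz) -> exists w (y R^2 w & z R^2 w)) — i.e. a generalized confluence (Geach) condition.
(a): condition met.
(b): fails — w3Rw2, w3Rw2 but no w with w2R²w and w2R²w.
(c): condition met.
(d): fails — w1Rw1, w1Rw2 but no w with w1R²w and w2R²w.
(e): fails — vRv, vRx but no t with vR²t and xR²t.
Valid on: (a), (c).

(a), (c)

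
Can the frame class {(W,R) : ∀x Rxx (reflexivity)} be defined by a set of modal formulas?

Definable; □p → p defines it

The condition is reflexivity. A defining modal formula is □p → p.
Suppose □p→p is valid. At any x set V(p)={w : Rxw}. Then □p holds at x, so p holds at x, i.e. Rxx.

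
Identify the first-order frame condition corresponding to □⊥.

Emptiness of R

□⊥ is valid iff no world has any successor (otherwise □⊥ fails at any world with one).
Conversely, any frame satisfying ∀x ∀y ¬Rxy validates the schema.
Frame condition: ∀x ∀y ¬Rxy.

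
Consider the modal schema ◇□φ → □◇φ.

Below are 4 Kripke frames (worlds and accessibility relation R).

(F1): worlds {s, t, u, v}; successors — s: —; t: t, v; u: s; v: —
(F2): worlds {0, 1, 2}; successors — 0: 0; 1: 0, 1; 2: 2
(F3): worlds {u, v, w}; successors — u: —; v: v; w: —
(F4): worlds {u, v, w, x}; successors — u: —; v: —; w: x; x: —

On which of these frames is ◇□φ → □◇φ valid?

(F2), (F3)

The schema corresponds to convergence: ∀x ∀y ∀z (Rxy ∧ Rxz → ∃w (Ryw ∧ Rzw)).
(F1): fails — Rtt and Rtv but t and v have no common successor.
(F2): holds.
(F3): holds.
(F4): fails — Rwx and Rwx but x and x have no common successor.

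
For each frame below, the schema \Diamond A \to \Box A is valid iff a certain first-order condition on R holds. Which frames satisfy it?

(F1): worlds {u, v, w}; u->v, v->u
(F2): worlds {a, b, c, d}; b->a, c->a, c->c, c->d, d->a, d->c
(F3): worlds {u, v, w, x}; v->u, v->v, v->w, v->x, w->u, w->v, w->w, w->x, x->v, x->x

(F1)

This is the axiom for partial functionality; its first-order frame correspondent is \forall x \forall y \forall z (Rxy \wedge Rxz \to y = z).
(F1): holds.
(F2): fails — c sees both a and c.
(F3): fails — v sees both u and v.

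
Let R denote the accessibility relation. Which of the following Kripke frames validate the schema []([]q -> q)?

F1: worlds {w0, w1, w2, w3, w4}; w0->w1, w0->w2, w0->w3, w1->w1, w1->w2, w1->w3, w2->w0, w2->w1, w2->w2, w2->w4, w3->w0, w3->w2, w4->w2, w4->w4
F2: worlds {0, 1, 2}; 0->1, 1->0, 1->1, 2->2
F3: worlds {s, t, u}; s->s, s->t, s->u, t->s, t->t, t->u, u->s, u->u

F3

This is the axiom for shift-reflexivity; its first-order frame correspondent is forall x forall y (Rxy -> Ryy).
F1: fails — Rw1w3 but not Rw3w3.
F2: fails — R10 but not R00.
F3: holds.
Valid on: F3.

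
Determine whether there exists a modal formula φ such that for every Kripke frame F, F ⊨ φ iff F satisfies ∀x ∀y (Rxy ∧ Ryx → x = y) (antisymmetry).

If a class were modally definable it would be closed under surjective bounded morphisms (Goldblatt–Thomason).
The 4-cycle (worlds s,t,u,v with s→t→u→v→s) is antisymmetric. Sending even-indexed worlds to • and odd-indexed worlds to ∘ is a surjective bounded morphism onto the two-world frame with •↔∘, which is not antisymmetric.
Hence antisymmetry is not modally definable.

No — not modally definable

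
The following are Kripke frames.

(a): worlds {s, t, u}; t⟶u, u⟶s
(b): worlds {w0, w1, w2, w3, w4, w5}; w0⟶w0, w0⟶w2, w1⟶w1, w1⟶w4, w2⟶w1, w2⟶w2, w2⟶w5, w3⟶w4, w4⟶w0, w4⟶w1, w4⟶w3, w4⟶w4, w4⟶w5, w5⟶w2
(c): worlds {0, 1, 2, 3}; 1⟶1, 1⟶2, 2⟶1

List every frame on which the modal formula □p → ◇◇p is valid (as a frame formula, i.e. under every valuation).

Frame correspondent (Sahlqvist): ∀x ∃w (xRw ∧ xR²w) — i.e. a generalized confluence (Geach) condition.
(a): fails — at s but no w with sRw and sR²w.
(b): condition met.
(c): fails — at 0 but no w with 0Rw and 0R²w.

(b)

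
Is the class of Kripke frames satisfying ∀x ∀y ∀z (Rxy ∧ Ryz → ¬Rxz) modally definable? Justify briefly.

No

If a class were modally definable it would be closed under surjective bounded morphisms (Goldblatt–Thomason).
The 7-cycle (worlds w0,w1,w2,w3,w4,w5,w6 with w0→w1→w2→w3→w4→w5→w6→w0) is intransitive. Mapping every world to a single reflexive point • is a surjective bounded morphism; the reflexive point is not intransitive (R••∧R•• but R••).
So no modal formula (or set of formulas) defines exactly the intransitive frames.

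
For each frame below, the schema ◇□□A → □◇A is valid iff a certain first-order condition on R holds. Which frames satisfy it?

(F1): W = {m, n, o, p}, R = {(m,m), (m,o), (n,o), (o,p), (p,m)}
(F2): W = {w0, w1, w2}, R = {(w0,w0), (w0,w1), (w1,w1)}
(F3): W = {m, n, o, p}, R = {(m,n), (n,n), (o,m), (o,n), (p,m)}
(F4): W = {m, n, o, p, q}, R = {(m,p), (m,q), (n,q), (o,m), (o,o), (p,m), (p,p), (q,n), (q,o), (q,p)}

This is the axiom for a generalized confluence (Geach) condition; its first-order frame correspondent is ∀x ∀y ∀z ((xRy ∧ xRz) → ∃w (yR²w ∧ zRw)).
(F1): fails — mRo, mRo but no w with oR²w and oRw.
(F2): condition met.
(F3): condition met.
(F4): fails — qRn, qRn but no w with nR²w and nRw.

(F2), (F3)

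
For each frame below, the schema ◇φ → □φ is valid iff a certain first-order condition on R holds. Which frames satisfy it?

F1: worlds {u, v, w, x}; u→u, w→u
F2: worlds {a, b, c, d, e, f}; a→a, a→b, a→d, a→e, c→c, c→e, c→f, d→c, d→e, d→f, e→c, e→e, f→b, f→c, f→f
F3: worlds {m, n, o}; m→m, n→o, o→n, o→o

Frame correspondent (Sahlqvist): ∀x ∀y ∀z (Rxy ∧ Rxz → y = z) — i.e. partial functionality.
F1: condition met.
F2: fails — a sees both a and b.
F3: fails — o sees both n and o.

F1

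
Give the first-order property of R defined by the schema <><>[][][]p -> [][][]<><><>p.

forall x forall y forall z ((x R^2 y & x R^3 z) -> exists w (y R^3 w & z R^3 w))

This is a Sahlqvist (Geach-type) schema ◇^2□^3p → □^3◇^3p.
Minimal-valuation argument: fix x; take any y with xR^2y and any z with xR^3z. Set V(p) to the set of worlds R-reachable from y in exactly 3 steps. Then □^3p holds at y, so the antecedent holds at x; validity forces ◇^3p at z, giving a w with zR^3w and yR^3w.
First-order correspondent: forall x forall y forall z ((x R^2 y & x R^3 z) -> exists w (y R^3 w & z R^3 w)).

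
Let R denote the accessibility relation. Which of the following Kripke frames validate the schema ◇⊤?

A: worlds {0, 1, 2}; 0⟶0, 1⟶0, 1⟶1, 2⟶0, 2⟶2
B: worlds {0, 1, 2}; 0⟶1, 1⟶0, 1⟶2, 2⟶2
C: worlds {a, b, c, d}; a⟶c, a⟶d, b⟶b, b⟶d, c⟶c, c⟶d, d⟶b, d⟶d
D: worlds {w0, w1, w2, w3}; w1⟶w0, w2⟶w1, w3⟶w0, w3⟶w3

This is the axiom for seriality; its first-order frame correspondent is ∀x ∃y Rxy.
A: satisfies the condition.
B: satisfies the condition.
C: satisfies the condition.
D: fails — world w0 has no successor.
Valid on: A, B, C.

A, B, C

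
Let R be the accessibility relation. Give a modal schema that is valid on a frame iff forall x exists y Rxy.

The condition is seriality. The D schema □q → ◇q defines it.
Suppose □q→◇q is valid. At any x set V(q)=W. Then □q at x, so ◇q at x, so x has a successor.

□q → ◇q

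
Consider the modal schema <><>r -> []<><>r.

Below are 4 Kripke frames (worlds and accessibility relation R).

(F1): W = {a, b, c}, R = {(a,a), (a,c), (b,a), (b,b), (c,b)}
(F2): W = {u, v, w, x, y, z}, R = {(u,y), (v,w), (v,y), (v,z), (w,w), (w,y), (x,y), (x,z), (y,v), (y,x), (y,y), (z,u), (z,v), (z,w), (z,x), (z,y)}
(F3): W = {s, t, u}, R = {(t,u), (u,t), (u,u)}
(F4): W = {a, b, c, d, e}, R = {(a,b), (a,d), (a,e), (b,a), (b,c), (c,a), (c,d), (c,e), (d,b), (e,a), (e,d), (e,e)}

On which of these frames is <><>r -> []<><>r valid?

Frame correspondent (Sahlqvist): forall x forall y forall z ((x R^2 y & xRz) -> exists w (y = w & z R^2 w)) — i.e. a generalized confluence (Geach) condition.
(F1): fails — aR²c, aRc but no w with c=w and cR²w.
(F2): fails — vR²u, vRw but no t with u=t and wR²t.
(F3): condition met.
(F4): fails — aR²b, aRd but no w with b=w and dR²w.
Valid on: (F3).

(F3)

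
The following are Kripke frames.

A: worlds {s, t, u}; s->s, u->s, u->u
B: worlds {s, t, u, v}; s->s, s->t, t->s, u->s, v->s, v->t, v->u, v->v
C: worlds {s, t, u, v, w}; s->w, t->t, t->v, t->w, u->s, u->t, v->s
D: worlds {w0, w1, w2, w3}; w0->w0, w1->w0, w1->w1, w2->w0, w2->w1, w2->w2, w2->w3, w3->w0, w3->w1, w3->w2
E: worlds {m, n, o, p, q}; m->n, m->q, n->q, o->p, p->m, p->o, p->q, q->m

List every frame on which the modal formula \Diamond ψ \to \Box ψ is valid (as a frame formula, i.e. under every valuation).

none

This is the axiom for partial functionality; its first-order frame correspondent is \forall x \forall y \forall z (Rxy \wedge Rxz \to y = z).
A: fails — u sees both s and u.
B: fails — s sees both s and t.
C: fails — t sees both t and v.
D: fails — w1 sees both w0 and w1.
E: fails — m sees both n and q.
Valid on no frame.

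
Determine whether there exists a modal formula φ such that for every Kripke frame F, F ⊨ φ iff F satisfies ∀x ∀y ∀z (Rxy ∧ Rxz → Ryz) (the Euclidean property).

Yes — defined by ◇q → □◇q

Yes: it is the Euclidean property, defined by the 5 schema ◇q → □◇q.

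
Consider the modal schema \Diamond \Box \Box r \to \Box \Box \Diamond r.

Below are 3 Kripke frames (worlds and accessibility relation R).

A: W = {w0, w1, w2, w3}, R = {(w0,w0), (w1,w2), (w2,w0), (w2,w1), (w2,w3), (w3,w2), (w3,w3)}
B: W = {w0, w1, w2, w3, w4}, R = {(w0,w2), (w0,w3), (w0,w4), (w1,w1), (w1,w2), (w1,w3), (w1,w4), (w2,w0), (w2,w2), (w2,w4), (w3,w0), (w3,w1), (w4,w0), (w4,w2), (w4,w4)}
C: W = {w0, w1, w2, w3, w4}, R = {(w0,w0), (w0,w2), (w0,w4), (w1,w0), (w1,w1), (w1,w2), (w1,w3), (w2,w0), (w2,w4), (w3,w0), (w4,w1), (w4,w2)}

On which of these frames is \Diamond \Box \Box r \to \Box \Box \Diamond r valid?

B, C

Frame correspondent (Sahlqvist): \forall x \forall y \forall z ((xRy \wedge x R^2 z) \to \exists w (y R^2 w \wedge zRw)) — i.e. a generalized confluence (Geach) condition.
A: fails — w2Rw0, w2R²w3 but no w with w0R²w and w3Rw.
B: holds.
C: holds.
Valid on: B, C.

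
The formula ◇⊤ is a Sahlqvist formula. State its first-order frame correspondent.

This schema is equivalent to the D axiom □q → ◇q.
Its frame correspondent is seriality — ∀x ∃y Rxy.

seriality: ∀x ∃y Rxy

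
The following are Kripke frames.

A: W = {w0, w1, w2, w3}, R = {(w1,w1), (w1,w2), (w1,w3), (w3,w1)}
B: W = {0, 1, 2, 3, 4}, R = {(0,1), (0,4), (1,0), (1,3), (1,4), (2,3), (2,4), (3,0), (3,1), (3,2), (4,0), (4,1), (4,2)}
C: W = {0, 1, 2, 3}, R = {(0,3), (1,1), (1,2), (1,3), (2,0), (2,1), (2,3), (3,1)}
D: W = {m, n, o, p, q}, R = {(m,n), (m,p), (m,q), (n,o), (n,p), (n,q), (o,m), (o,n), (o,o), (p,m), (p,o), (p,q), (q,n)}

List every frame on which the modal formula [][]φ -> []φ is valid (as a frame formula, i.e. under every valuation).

A

Frame correspondent (Sahlqvist): forall x forall y (Rxy -> exists z (Rxz & Rzy)) — i.e. density.
A: condition met.
B: fails — R32 but no z with R3z and Rz2.
C: fails — R20 but no z with R2z and Rz0.
D: fails — Rqn but no z with Rqz and Rzn.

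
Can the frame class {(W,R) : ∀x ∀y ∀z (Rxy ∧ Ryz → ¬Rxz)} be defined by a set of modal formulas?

Any modally definable frame class is closed under surjective bounded morphisms.
The 5-cycle (worlds s,t,u,v,w with s→t→u→v→w→s) is intransitive. Mapping every world to a single reflexive point • is a surjective bounded morphism; the reflexive point is not intransitive (R••∧R•• but R••).
So the class is not modally definable.

No — not modally definable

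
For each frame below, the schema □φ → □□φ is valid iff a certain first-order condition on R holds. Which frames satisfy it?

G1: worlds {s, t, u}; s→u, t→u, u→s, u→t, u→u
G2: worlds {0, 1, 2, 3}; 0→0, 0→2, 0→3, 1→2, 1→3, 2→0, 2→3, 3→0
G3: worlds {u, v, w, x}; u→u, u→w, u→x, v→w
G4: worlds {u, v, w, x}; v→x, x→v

G3

Frame correspondent (Sahlqvist): ∀x ∀y ∀z (Rxy ∧ Ryz → Rxz) — i.e. transitivity.
G1: fails — Rtu and Rut but not Rtt.
G2: fails — R12 and R20 but not R10.
G3: ✓.
G4: fails — Rvx and Rxv but not Rvv.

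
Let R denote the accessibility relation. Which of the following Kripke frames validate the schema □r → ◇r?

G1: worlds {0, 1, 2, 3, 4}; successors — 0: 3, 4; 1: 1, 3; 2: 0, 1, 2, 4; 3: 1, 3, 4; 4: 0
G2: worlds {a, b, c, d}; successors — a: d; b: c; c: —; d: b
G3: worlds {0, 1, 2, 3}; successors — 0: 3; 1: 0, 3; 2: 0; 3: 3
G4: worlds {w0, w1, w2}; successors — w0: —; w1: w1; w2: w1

G1, G3

Frame correspondent (Sahlqvist): ∀x ∃y Rxy — i.e. seriality.
G1: holds.
G2: fails — world c has no successor.
G3: holds.
G4: fails — world w0 has no successor.
Valid on: G1, G3.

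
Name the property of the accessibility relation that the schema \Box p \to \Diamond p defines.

seriality

Suppose □p→◇p is valid. At any x set V(p)=W. Then □p at x, so ◇p at x, so x has a successor.
Conversely, on a frame with seriality the schema holds at every world under every valuation.
Frame condition: \forall x \exists y Rxy.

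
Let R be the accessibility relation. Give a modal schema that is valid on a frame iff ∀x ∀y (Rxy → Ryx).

This is symmetry; the standard corresponding axiom is B: p → □◇p.
Suppose p→□◇p is valid. Take Rxy and set V(p)={x}. Then p at x, so □◇p at x, so ◇p at y, so some z with Ryz has p; z=x, i.e. Ryx.

p → □◇p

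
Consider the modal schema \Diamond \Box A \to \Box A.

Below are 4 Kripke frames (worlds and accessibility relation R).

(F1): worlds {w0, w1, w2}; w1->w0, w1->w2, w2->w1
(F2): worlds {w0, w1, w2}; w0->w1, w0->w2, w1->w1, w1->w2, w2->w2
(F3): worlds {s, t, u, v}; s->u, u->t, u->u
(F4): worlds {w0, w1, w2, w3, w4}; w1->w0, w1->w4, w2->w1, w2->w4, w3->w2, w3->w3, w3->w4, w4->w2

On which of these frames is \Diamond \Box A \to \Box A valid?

This is the axiom for the Euclidean property; its first-order frame correspondent is \forall x \forall y \forall z (Rxy \wedge Rxz \to Ryz).
(F1): fails — Rw1w2 and Rw1w2 but not Rw2w2.
(F2): fails — Rw0w2 and Rw0w1 but not Rw2w1.
(F3): fails — Rut and Rut but not Rtt.
(F4): fails — Rw1w0 and Rw1w0 but not Rw0w0.
Valid on no frame.

none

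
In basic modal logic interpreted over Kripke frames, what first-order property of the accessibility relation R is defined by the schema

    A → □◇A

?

Symmetry

This is the B axiom.
Its frame correspondent is symmetry — ∀x ∀y (Rxy → Ryx).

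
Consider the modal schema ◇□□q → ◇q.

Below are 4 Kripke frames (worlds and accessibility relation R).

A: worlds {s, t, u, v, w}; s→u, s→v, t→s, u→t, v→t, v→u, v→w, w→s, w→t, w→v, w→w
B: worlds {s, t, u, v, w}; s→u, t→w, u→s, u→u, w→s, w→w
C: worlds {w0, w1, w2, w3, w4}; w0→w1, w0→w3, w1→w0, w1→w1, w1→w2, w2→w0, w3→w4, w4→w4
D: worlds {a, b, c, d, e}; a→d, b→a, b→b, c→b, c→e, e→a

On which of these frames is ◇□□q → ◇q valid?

This is the axiom for a generalized confluence (Geach) condition; its first-order frame correspondent is ∀x ∀y (xRy → ∃w (yR²w ∧ xRw)).
A: fails — sRu but no w* with uR²w* and sRw*.
B: condition met.
C: fails — w0Rw3 but no w with w3R²w and w0Rw.
D: fails — aRd but no w with dR²w and aRw.
Valid on: B.

B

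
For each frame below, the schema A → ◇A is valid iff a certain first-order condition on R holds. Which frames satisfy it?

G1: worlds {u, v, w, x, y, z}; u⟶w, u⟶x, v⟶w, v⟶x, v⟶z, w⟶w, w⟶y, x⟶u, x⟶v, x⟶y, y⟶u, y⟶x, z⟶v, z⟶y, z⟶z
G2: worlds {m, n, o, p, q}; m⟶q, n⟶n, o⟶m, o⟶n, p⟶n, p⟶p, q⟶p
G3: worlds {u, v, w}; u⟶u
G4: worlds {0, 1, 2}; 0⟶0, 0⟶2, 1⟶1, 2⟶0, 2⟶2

This is the axiom for reflexivity; its first-order frame correspondent is ∀x Rxx.
G1: fails — world u does not see itself.
G2: fails — world m does not see itself.
G3: fails — world v does not see itself.
G4: satisfies the condition.

G4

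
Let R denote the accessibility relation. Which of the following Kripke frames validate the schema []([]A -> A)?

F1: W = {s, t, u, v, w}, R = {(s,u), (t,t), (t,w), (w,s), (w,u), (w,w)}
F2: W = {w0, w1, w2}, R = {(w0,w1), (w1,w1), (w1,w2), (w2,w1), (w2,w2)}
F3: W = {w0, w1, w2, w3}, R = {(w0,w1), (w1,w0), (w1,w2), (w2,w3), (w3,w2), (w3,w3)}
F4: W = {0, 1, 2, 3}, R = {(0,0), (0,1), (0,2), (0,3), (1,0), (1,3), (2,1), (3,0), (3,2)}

Frame correspondent (Sahlqvist): forall x forall y (Rxy -> Ryy) — i.e. shift-reflexivity.
F1: fails — Rwu but not Ruu.
F2: satisfies the condition.
F3: fails — Rw1w2 but not Rw2w2.
F4: fails — R32 but not R22.

F2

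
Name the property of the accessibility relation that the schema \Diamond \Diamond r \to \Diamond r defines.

Equivalently (dual form): □r → □□r.
Suppose □r→□□r is valid. Take Rxy, Ryz and set V(r)={w : Rxw}. Then □r at x, so □□r at x, so □r at y, so r at z, i.e. Rxz.
The converse is a direct semantic check.
Frame condition: \forall x \forall y \forall z (Rxy \wedge Ryz \to Rxz).

transitivity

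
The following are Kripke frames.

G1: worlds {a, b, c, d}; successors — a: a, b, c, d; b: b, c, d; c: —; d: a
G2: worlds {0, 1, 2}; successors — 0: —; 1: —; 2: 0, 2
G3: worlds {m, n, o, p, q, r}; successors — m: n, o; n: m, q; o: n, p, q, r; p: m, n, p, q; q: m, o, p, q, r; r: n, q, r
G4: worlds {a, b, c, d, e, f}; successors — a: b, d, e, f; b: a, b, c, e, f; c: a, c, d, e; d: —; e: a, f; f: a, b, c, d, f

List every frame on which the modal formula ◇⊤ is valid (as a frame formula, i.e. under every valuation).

G3

The schema corresponds to seriality: ∀x ∃y Rxy.
G1: fails — world c has no successor.
G2: fails — world 0 has no successor.
G3: holds.
G4: fails — world d has no successor.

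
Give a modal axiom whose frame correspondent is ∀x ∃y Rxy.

□r → ◇r

The condition is seriality. The D schema □r → ◇r defines it.
Suppose □r→◇r is valid. At any x set V(r)=W. Then □r at x, so ◇r at x, so x has a successor.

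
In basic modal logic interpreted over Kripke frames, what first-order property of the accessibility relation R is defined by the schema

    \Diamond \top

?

◇⊤ holds at w iff w has a successor, so frame-validity of ◇⊤ is exactly seriality. Equivalently via □A → ◇A:
Suppose □A→◇A is valid. At any x set V(A)=W. Then □A at x, so ◇A at x, so x has a successor.
The converse is a direct semantic check.
Frame condition: \forall x \exists y Rxy.

seriality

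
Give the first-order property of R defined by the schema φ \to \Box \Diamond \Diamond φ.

This is a Sahlqvist (Geach-type) schema ◇^0□^0φ → □^1◇^2φ.
First-order correspondent: \forall x \forall z (xRz \to \exists w (x = w \wedge z R^2 w)).

\forall x \forall z (xRz \to \exists w (x = w \wedge z R^2 w))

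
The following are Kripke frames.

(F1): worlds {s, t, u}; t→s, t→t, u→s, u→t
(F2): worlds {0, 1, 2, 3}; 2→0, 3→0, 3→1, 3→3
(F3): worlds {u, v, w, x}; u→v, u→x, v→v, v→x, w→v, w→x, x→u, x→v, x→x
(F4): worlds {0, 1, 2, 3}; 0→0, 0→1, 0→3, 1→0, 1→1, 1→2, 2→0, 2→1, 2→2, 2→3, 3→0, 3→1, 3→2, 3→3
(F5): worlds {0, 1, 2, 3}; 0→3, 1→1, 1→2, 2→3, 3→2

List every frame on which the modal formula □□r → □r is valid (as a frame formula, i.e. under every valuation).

This is the axiom for density; its first-order frame correspondent is ∀x ∀y (Rxy → ∃z (Rxz ∧ Rzy)).
(F1): satisfies the condition.
(F2): fails — R20 but no z with R2z and Rz0.
(F3): satisfies the condition.
(F4): satisfies the condition.
(F5): fails — R32 but no z with R3z and Rz2.
Valid on: (F1), (F3), (F4).

(F1), (F3), (F4)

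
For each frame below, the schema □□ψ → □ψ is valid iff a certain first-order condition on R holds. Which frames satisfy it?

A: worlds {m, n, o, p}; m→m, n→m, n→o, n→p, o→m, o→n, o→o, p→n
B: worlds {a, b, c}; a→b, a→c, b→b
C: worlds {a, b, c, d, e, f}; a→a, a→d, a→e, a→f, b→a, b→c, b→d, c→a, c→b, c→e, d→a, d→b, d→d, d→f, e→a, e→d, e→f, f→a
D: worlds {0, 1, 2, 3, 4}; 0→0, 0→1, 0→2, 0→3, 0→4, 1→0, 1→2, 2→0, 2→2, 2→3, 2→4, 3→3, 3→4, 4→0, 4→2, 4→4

D

This is the axiom for density; its first-order frame correspondent is ∀x ∀y (Rxy → ∃z (Rxz ∧ Rzy)).
A: fails — Rpn but no z with Rpz and Rzn.
B: fails — Rac but no z with Raz and Rzc.
C: fails — Rbc but no z with Rbz and Rzc.
D: holds.
Valid on: D.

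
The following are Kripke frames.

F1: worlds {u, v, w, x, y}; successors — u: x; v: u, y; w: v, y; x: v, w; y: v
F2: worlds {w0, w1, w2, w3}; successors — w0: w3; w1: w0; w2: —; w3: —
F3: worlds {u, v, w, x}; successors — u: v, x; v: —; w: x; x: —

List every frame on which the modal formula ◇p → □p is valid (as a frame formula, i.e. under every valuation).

F2

Frame correspondent (Sahlqvist): ∀x ∀y ∀z (Rxy ∧ Rxz → y = z) — i.e. partial functionality.
F1: fails — v sees both u and y.
F2: holds.
F3: fails — u sees both v and x.
Valid on: F2.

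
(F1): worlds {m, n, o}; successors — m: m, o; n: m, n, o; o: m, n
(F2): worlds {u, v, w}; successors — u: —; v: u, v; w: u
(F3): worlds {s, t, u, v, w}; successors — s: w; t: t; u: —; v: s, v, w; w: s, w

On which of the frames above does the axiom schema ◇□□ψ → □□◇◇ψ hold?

This is the axiom for a generalized confluence (Geach) condition; its first-order frame correspondent is ∀x ∀y ∀z ((xRy ∧ xR²z) → ∃w (yR²w ∧ zR²w)).
(F1): holds.
(F2): fails — vRu, vR²u but no t with uR²t and uR²t.
(F3): holds.
Valid on: (F1), (F3).

(F1), (F3)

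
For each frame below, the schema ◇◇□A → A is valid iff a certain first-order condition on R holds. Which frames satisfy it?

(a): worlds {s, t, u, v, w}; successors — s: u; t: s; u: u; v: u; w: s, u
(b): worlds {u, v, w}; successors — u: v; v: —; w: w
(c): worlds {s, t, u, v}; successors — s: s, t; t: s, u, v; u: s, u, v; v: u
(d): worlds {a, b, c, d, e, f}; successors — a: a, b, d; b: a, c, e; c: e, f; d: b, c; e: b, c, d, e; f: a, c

(b)

This is the axiom for a generalized confluence (Geach) condition; its first-order frame correspondent is ∀x ∀y (xR²y → ∃w (yRw ∧ x = w)).
(a): fails — sR²u but no w* with uRw* and s=w*.
(b): holds.
(c): fails — sR²v but no w with vRw and s=w.
(d): fails — aR²c but no w with cRw and a=w.
Valid on: (b).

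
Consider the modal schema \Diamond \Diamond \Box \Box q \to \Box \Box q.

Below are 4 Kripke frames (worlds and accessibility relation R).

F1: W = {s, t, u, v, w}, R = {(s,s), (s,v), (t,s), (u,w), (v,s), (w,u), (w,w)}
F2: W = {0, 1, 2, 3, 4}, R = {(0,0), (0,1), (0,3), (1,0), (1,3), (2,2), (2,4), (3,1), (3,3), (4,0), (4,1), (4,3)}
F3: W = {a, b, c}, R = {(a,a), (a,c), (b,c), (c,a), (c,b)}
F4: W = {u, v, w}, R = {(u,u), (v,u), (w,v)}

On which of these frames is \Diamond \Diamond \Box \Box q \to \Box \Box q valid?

Frame correspondent (Sahlqvist): \forall x \forall y \forall z ((x R^2 y \wedge x R^2 z) \to \exists w (y R^2 w \wedge z = w)) — i.e. a generalized confluence (Geach) condition.
F1: satisfies the condition.
F2: fails — 2R²0, 2R²2 but no w with 0R²w and 2=w.
F3: fails — aR²b, aR²c but no w with bR²w and c=w.
F4: satisfies the condition.
Valid on: F1, F4.

F1, F4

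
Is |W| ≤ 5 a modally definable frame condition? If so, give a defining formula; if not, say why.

Any modally definable frame class is closed under disjoint unions.
Any modal formula valid on each of 6 disjoint one-world frames is valid on their disjoint union (validity is preserved under disjoint unions). Each one-world frame has |W|=1≤5, but the union has |W|=6.
Hence having at most 5 worlds is not modally definable.

No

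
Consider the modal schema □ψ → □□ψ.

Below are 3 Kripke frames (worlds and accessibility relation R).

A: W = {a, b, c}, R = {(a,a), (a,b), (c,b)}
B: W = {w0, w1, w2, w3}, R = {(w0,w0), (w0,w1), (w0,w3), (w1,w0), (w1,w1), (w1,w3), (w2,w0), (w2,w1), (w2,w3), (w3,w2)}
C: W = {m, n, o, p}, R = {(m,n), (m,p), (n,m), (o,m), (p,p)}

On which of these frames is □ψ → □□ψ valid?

Frame correspondent (Sahlqvist): ∀x ∀y ∀z (Rxy ∧ Ryz → Rxz) — i.e. transitivity.
A: satisfies the condition.
B: fails — Rw3w2 and Rw2w0 but not Rw3w0.
C: fails — Rom and Rmn but not Ron.
Valid on: A.

A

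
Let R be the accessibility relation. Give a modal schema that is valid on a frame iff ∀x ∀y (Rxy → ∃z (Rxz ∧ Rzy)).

This is density; the standard corresponding axiom is C4: □□q → □q.
Suppose □□q→□q is valid. Take Rxy and set V(q)={w : xR²w}. Then □□q at x, so □q at x, so q at y, i.e. ∃z(Rxz∧Rzy).

□□q → □q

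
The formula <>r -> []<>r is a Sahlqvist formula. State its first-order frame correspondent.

This is the 5 axiom.
It corresponds to the Euclidean property: forall x forall y forall z (Rxy & Rxz -> Ryz).

the Euclidean property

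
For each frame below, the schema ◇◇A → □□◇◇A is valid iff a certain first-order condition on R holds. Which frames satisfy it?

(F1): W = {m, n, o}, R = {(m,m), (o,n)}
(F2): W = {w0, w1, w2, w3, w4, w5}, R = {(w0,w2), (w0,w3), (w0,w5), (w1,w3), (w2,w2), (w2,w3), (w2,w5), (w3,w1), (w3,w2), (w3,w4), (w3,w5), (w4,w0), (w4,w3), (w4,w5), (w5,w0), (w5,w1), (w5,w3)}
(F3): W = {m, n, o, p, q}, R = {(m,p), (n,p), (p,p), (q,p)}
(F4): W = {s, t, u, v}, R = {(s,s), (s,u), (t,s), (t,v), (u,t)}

(F1), (F3)

This is the axiom for a generalized confluence (Geach) condition; its first-order frame correspondent is ∀x ∀y ∀z ((xR²y ∧ xR²z) → ∃w (y = w ∧ zR²w)).
(F1): ✓.
(F2): fails — w0R²w0, w0R²w1 but no w with w0=w and w1R²w.
(F3): ✓.
(F4): fails — sR²t, sR²t but no w with t=w and tR²w.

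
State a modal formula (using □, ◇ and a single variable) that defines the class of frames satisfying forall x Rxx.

□p → p

This is reflexivity; the standard corresponding axiom is T: □p → p.
Suppose □p→p is valid. At any x set V(p)={w : Rxw}. Then □p holds at x, so p holds at x, i.e. Rxx.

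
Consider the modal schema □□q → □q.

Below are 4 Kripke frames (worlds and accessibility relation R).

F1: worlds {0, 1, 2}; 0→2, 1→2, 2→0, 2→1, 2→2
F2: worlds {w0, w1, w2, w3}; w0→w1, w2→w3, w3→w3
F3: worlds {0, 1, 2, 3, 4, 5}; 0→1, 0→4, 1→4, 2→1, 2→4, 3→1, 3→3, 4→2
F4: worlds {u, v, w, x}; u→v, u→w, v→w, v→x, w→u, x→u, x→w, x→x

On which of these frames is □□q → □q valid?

Frame correspondent (Sahlqvist): ∀x ∀y (Rxy → ∃z (Rxz ∧ Rzy)) — i.e. density.
F1: condition met.
F2: fails — Rw0w1 but no z with Rw0z and Rzw1.
F3: fails — R01 but no z with R0z and Rz1.
F4: fails — Ruv but no z with Ruz and Rzv.
Valid on: F1.

F1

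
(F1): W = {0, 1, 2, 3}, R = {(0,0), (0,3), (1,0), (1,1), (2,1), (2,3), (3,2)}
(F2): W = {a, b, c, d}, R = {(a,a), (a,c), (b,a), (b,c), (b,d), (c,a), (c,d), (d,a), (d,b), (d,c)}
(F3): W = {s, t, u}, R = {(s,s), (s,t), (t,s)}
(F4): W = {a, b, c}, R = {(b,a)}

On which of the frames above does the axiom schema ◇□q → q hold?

Frame correspondent (Sahlqvist): ∀x ∀y (Rxy → Ryx) — i.e. symmetry.
(F1): fails — R10 but not R01.
(F2): fails — Rbc but not Rcb.
(F3): ✓.
(F4): fails — Rba but not Rab.
Valid on: (F3).

(F3)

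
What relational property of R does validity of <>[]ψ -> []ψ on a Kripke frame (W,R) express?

the Euclidean property: forall x forall y forall z (Rxy & Rxz -> Ryz)

Replacing ψ by ¬ψ and contraposing gives the equivalent schema ◇ψ → □◇ψ.
Suppose ◇ψ→□◇ψ is valid. Take Rxy, Rxz and set V(ψ)={y}. Then ◇ψ at x, so □◇ψ at x, so ◇ψ at z, so some w with Rzw has ψ; w=y, i.e. Rzy. By symmetry of the argument, Ryz.
Conversely, any frame satisfying forall x forall y forall z (Rxy & Rxz -> Ryz) validates the schema.
So the correspondent is the Euclidean property.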